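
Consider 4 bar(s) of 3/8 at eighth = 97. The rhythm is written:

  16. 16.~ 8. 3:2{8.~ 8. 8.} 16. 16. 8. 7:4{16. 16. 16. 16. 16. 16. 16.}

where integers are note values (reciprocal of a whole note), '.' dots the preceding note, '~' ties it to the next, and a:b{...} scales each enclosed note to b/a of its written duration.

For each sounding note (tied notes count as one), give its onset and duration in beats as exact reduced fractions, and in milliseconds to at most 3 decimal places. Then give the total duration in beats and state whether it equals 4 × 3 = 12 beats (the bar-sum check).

1) 0.0ms=0b +463.918ms=3/4b
2) 463.918ms=3/4b +1391.753ms=9/4b
3) 1855.67ms=3b +1237.113ms=2b
4) 3092.784ms=5b +618.557ms=1b
5) 3711.34ms=6b +463.918ms=3/4b
6) 4175.258ms=27/4b +463.918ms=3/4b
7) 4639.175ms=15/2b +927.835ms=3/2b
8) 5567.01ms=9b +265.096ms=3/7b
9) 5832.106ms=66/7b +265.096ms=3/7b
10) 6097.202ms=69/7b +265.096ms=3/7b
11) 6362.297ms=72/7b +265.096ms=3/7b
12) 6627.393ms=75/7b +265.096ms=3/7b
13) 6892.489ms=78/7b +265.096ms=3/7b
14) 7157.585ms=81/7b +265.096ms=3/7b
Σ=12b of 12 (97bpm 3/8) — PASS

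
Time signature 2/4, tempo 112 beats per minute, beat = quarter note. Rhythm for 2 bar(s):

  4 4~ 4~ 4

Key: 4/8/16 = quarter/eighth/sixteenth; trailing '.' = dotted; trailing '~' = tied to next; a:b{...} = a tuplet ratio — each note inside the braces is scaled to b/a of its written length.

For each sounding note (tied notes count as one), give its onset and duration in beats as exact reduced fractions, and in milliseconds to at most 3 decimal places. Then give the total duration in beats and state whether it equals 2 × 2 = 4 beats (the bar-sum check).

1) 0.0ms=0b +535.714ms=1b
2) 535.714ms=1b +1607.143ms=3b
Σ=4b of 4 (112bpm 2/4) — PASS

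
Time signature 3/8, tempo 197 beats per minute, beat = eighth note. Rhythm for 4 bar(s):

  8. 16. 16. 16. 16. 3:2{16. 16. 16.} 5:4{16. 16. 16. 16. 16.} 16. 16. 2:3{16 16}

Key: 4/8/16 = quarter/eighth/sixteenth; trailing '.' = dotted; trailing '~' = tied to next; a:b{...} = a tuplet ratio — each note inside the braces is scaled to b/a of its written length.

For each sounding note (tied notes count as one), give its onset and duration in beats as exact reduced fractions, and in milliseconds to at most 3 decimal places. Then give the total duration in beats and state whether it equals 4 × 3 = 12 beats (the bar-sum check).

1) 0.0ms=0b +456.853ms=3/2b
2) 456.853ms=3/2b +228.426ms=3/4b
3) 685.279ms=9/4b +228.426ms=3/4b
4) 913.706ms=3b +228.426ms=3/4b
5) 1142.132ms=15/4b +228.426ms=3/4b
6) 1370.558ms=9/2b +152.284ms=1/2b
7) 1522.843ms=5b +152.284ms=1/2b
8) 1675.127ms=11/2b +152.284ms=1/2b
9) 1827.411ms=6b +182.741ms=3/5b
10) 2010.152ms=33/5b +182.741ms=3/5b
11) 2192.893ms=36/5b +182.741ms=3/5b
12) 2375.635ms=39/5b +182.741ms=3/5b
13) 2558.376ms=42/5b +182.741ms=3/5b
14) 2741.117ms=9b +228.426ms=3/4b
15) 2969.543ms=39/4b +228.426ms=3/4b
16) 3197.97ms=21/2b +228.426ms=3/4b
17) 3426.396ms=45/4b +228.426ms=3/4b
Σ=12b of 12 (197bpm 3/8) — PASS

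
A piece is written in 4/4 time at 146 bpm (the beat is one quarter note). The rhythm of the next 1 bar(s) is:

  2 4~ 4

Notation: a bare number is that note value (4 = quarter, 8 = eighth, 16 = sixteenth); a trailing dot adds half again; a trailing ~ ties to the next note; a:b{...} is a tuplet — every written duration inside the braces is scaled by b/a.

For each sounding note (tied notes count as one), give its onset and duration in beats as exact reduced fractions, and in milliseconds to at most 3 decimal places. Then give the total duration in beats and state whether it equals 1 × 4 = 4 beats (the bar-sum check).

1) 0.0ms=0b +821.918ms=2b
2) 821.918ms=2b +821.918ms=2b
Σ=4b of 4 (146bpm 4/4) — PASS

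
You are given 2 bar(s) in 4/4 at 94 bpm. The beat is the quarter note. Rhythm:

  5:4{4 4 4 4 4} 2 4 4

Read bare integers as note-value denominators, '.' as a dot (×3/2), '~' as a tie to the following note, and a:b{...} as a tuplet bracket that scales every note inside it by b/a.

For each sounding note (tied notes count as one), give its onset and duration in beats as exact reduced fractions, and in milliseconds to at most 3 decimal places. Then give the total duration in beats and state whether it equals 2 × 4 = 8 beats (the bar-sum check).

1) 0.0ms=0b +510.638ms=4/5b
2) 510.638ms=4/5b +510.638ms=4/5b
3) 1021.277ms=8/5b +510.638ms=4/5b
4) 1531.915ms=12/5b +510.638ms=4/5b
5) 2042.553ms=16/5b +510.638ms=4/5b
6) 2553.191ms=4b +1276.596ms=2b
7) 3829.787ms=6b +638.298ms=1b
8) 4468.085ms=7b +638.298ms=1b
Σ=8b of 8 (94bpm 4/4) — PASS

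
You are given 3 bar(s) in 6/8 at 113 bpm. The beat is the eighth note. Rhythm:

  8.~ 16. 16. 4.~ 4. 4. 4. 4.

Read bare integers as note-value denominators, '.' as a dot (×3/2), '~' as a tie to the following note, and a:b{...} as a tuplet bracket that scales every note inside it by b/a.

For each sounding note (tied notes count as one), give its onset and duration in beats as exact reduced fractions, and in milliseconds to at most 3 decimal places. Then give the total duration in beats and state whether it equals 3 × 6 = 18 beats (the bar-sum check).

1) 0.0ms=0b +1194.69ms=9/4b
2) 1194.69ms=9/4b +398.23ms=3/4b
3) 1592.92ms=3b +3185.841ms=6b
4) 4778.761ms=9b +1592.92ms=3b
5) 6371.681ms=12b +1592.92ms=3b
6) 7964.602ms=15b +1592.92ms=3b
Σ=18b of 18 (113bpm 6/8) — PASS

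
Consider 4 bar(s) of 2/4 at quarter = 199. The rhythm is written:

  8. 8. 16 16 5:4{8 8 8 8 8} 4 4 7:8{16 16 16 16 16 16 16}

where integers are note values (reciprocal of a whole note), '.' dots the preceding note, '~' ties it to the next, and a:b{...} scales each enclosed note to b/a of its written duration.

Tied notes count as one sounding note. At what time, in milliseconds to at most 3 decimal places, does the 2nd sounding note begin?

1. 0.0ms @ 0 + 226.131ms (3/4)
2. 226.131ms @ 3/4 + 226.131ms (3/4)
3. 452.261ms @ 3/2 + 75.377ms (1/4)
4. 527.638ms @ 7/4 + 75.377ms (1/4)
5. 603.015ms @ 2 + 120.603ms (2/5)
6. 723.618ms @ 12/5 + 120.603ms (2/5)
7. 844.221ms @ 14/5 + 120.603ms (2/5)
8. 964.824ms @ 16/5 + 120.603ms (2/5)
9. 1085.427ms @ 18/5 + 120.603ms (2/5)
10. 1206.03ms @ 4 + 301.508ms (1)
11. 1507.538ms @ 5 + 301.508ms (1)
12. 1809.045ms @ 6 + 86.145ms (2/7)
13. 1895.19ms @ 44/7 + 86.145ms (2/7)
14. 1981.335ms @ 46/7 + 86.145ms (2/7)
15. 2067.48ms @ 48/7 + 86.145ms (2/7)
16. 2153.625ms @ 50/7 + 86.145ms (2/7)
17. 2239.77ms @ 52/7 + 86.145ms (2/7)
18. 2325.915ms @ 54/7 + 86.145ms (2/7)

note 2 onset = 3/4b = 226.131ms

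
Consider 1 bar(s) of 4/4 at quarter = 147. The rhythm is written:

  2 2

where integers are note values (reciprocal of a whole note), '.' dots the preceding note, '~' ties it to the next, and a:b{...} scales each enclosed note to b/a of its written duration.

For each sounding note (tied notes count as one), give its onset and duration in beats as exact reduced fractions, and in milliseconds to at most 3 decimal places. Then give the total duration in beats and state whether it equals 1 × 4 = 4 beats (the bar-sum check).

1) 0.0ms=0b +816.327ms=2b
2) 816.327ms=2b +816.327ms=2b
Σ=4b of 4 (147bpm 4/4) — PASS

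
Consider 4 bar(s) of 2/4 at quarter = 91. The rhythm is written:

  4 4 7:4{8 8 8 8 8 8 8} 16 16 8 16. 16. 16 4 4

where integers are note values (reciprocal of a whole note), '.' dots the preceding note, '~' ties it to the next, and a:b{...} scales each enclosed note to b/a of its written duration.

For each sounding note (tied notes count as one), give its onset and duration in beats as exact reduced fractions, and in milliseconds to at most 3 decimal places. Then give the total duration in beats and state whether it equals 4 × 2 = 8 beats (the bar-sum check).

1) 0.0ms=0b +659.341ms=1b
2) 659.341ms=1b +659.341ms=1b
3) 1318.681ms=2b +188.383ms=2/7b
4) 1507.064ms=16/7b +188.383ms=2/7b
5) 1695.447ms=18/7b +188.383ms=2/7b
6) 1883.83ms=20/7b +188.383ms=2/7b
7) 2072.214ms=22/7b +188.383ms=2/7b
8) 2260.597ms=24/7b +188.383ms=2/7b
9) 2448.98ms=26/7b +188.383ms=2/7b
10) 2637.363ms=4b +164.835ms=1/4b
11) 2802.198ms=17/4b +164.835ms=1/4b
12) 2967.033ms=9/2b +329.67ms=1/2b
13) 3296.703ms=5b +247.253ms=3/8b
14) 3543.956ms=43/8b +247.253ms=3/8b
15) 3791.209ms=23/4b +164.835ms=1/4b
16) 3956.044ms=6b +659.341ms=1b
17) 4615.385ms=7b +659.341ms=1b
Σ=8b of 8 (91bpm 2/4) — PASS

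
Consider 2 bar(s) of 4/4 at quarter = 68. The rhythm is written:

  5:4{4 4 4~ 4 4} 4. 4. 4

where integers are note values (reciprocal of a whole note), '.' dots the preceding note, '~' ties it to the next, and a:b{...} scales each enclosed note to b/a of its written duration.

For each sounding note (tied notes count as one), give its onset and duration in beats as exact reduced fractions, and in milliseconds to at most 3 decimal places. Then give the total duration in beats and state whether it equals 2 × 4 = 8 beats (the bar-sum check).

1) 0.0ms=0b +705.882ms=4/5b
2) 705.882ms=4/5b +705.882ms=4/5b
3) 1411.765ms=8/5b +1411.765ms=8/5b
4) 2823.529ms=16/5b +705.882ms=4/5b
5) 3529.412ms=4b +1323.529ms=3/2b
6) 4852.941ms=11/2b +1323.529ms=3/2b
7) 6176.471ms=7b +882.353ms=1b
Σ=8b of 8 (68bpm 4/4) — PASS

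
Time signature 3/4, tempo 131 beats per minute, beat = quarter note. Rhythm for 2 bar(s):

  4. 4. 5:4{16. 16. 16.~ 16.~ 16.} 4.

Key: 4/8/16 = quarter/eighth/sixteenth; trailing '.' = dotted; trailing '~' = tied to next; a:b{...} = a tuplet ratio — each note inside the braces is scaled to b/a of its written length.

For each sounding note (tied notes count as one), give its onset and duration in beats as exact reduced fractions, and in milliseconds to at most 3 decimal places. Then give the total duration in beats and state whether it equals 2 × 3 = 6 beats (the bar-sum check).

1) 0.0ms=0b +687.023ms=3/2b
2) 687.023ms=3/2b +687.023ms=3/2b
3) 1374.046ms=3b +137.405ms=3/10b
4) 1511.45ms=33/10b +137.405ms=3/10b
5) 1648.855ms=18/5b +412.214ms=9/10b
6) 2061.069ms=9/2b +687.023ms=3/2b
Σ=6b of 6 (131bpm 3/4) — PASS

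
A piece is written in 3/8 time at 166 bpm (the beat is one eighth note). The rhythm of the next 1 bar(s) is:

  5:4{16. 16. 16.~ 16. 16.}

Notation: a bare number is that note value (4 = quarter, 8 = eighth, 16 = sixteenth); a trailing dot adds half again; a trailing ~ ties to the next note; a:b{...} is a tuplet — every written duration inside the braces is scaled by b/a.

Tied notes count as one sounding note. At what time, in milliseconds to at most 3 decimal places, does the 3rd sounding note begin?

1. 0.0ms @ 0 + 216.867ms (3/5)
2. 216.867ms @ 3/5 + 216.867ms (3/5)
3. 433.735ms @ 6/5 + 433.735ms (6/5)
4. 867.47ms @ 12/5 + 216.867ms (3/5)

note 3 onset = 6/5b = 433.735ms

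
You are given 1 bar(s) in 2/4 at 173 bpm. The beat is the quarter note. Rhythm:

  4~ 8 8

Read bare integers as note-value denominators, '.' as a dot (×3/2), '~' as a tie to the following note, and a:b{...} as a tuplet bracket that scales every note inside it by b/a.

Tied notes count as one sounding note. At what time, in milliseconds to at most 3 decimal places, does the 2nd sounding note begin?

1. 0.0ms @ 0 + 520.231ms (3/2)
2. 520.231ms @ 3/2 + 173.41ms (1/2)

note 2 onset = 3/2b = 520.231ms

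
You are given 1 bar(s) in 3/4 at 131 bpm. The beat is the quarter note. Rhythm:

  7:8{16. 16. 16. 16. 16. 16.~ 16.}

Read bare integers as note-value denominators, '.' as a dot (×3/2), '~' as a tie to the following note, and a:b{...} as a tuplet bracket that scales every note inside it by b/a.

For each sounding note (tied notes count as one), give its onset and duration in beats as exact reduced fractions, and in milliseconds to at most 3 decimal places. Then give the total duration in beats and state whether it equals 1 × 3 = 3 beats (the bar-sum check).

1) 0.0ms=0b +196.292ms=3/7b
2) 196.292ms=3/7b +196.292ms=3/7b
3) 392.585ms=6/7b +196.292ms=3/7b
4) 588.877ms=9/7b +196.292ms=3/7b
5) 785.169ms=12/7b +196.292ms=3/7b
6) 981.461ms=15/7b +392.585ms=6/7b
Σ=3b of 3 (131bpm 3/4) — PASS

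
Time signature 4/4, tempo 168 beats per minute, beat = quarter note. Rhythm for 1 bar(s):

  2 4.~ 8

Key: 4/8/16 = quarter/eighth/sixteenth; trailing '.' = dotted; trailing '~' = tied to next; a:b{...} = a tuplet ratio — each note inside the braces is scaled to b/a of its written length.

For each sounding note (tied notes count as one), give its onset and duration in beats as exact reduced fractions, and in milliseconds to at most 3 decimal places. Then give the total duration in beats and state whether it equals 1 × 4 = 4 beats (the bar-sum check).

1) 0.0ms=0b +714.286ms=2b
2) 714.286ms=2b +714.286ms=2b
Σ=4b of 4 (168bpm 4/4) — PASS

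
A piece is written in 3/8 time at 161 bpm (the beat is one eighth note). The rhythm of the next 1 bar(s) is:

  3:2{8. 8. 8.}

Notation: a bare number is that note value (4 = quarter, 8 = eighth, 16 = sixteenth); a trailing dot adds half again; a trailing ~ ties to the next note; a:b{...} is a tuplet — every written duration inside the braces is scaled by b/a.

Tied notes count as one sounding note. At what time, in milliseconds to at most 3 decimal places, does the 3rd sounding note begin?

1. 0.0ms @ 0 + 372.671ms (1)
2. 372.671ms @ 1 + 372.671ms (1)
3. 745.342ms @ 2 + 372.671ms (1)

note 3 onset = 2b = 745.342ms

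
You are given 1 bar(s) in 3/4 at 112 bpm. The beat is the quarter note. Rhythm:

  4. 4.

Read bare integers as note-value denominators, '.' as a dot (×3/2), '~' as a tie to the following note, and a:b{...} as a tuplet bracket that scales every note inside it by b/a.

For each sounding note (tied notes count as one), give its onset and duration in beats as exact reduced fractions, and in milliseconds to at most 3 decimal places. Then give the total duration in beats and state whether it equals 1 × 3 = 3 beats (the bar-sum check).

1) 0.0ms=0b +803.571ms=3/2b
2) 803.571ms=3/2b +803.571ms=3/2b
Σ=3b of 3 (112bpm 3/4) — PASS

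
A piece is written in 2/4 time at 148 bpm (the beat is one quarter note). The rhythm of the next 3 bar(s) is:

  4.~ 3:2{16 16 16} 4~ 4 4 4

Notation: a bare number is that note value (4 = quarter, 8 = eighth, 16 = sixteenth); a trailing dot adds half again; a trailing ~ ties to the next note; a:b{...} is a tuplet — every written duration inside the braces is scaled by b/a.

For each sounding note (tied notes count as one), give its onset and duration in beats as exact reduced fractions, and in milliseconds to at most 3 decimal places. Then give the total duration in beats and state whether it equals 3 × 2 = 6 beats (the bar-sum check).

1) 0.0ms=0b +675.676ms=5/3b
2) 675.676ms=5/3b +67.568ms=1/6b
3) 743.243ms=11/6b +67.568ms=1/6b
4) 810.811ms=2b +810.811ms=2b
5) 1621.622ms=4b +405.405ms=1b
6) 2027.027ms=5b +405.405ms=1b
Σ=6b of 6 (148bpm 2/4) — PASS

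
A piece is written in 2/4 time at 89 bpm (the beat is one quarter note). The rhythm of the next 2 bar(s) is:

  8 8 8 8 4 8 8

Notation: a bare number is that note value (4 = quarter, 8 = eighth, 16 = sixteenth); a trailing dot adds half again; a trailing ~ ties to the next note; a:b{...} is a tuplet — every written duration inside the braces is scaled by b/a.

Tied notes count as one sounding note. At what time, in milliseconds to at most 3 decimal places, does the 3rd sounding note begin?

1. 0.0ms @ 0 + 337.079ms (1/2)
2. 337.079ms @ 1/2 + 337.079ms (1/2)
3. 674.157ms @ 1 + 337.079ms (1/2)
4. 1011.236ms @ 3/2 + 337.079ms (1/2)
5. 1348.315ms @ 2 + 674.157ms (1)
6. 2022.472ms @ 3 + 337.079ms (1/2)
7. 2359.551ms @ 7/2 + 337.079ms (1/2)

note 3 onset = 1b = 674.157ms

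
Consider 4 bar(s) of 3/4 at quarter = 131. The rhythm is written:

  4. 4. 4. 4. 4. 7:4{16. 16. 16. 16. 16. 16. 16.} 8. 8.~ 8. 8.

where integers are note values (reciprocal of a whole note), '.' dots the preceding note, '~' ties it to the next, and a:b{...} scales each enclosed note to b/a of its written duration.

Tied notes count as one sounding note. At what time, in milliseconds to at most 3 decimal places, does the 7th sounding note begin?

note 7 onset = 54/7b = 3533.261ms

1. 0.0ms @ 0 + 687.023ms (3/2)
2. 687.023ms @ 3/2 + 687.023ms (3/2)
3. 1374.046ms @ 3 + 687.023ms (3/2)
4. 2061.069ms @ 9/2 + 687.023ms (3/2)
5. 2748.092ms @ 6 + 687.023ms (3/2)
6. 3435.115ms @ 15/2 + 98.146ms (3/14)
7. 3533.261ms @ 54/7 + 98.146ms (3/14)
8. 3631.407ms @ 111/14 + 98.146ms (3/14)
9. 3729.553ms @ 57/7 + 98.146ms (3/14)
10. 3827.699ms @ 117/14 + 98.146ms (3/14)
11. 3925.845ms @ 60/7 + 98.146ms (3/14)
12. 4023.991ms @ 123/14 + 98.146ms (3/14)
13. 4122.137ms @ 9 + 343.511ms (3/4)
14. 4465.649ms @ 39/4 + 687.023ms (3/2)
15. 5152.672ms @ 45/4 + 343.511ms (3/4)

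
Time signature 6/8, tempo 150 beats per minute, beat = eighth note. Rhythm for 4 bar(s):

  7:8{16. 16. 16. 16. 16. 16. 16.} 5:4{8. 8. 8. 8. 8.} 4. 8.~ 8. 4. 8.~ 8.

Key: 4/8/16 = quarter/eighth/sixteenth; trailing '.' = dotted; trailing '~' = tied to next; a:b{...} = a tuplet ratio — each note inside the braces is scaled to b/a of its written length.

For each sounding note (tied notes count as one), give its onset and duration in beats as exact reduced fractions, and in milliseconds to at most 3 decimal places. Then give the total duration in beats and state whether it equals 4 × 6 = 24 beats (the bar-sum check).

1) 0.0ms=0b +342.857ms=6/7b
2) 342.857ms=6/7b +342.857ms=6/7b
3) 685.714ms=12/7b +342.857ms=6/7b
4) 1028.571ms=18/7b +342.857ms=6/7b
5) 1371.429ms=24/7b +342.857ms=6/7b
6) 1714.286ms=30/7b +342.857ms=6/7b
7) 2057.143ms=36/7b +342.857ms=6/7b
8) 2400.0ms=6b +480.0ms=6/5b
9) 2880.0ms=36/5b +480.0ms=6/5b
10) 3360.0ms=42/5b +480.0ms=6/5b
11) 3840.0ms=48/5b +480.0ms=6/5b
12) 4320.0ms=54/5b +480.0ms=6/5b
13) 4800.0ms=12b +1200.0ms=3b
14) 6000.0ms=15b +1200.0ms=3b
15) 7200.0ms=18b +1200.0ms=3b
16) 8400.0ms=21b +1200.0ms=3b
Σ=24b of 24 (150bpm 6/8) — PASS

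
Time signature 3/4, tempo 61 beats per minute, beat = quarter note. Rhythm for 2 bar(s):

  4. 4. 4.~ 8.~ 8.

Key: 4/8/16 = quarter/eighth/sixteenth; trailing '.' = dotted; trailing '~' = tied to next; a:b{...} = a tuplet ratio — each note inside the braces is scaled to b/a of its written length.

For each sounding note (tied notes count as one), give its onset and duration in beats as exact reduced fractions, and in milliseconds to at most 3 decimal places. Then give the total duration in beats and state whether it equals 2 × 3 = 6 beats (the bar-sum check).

1) 0.0ms=0b +1475.41ms=3/2b
2) 1475.41ms=3/2b +1475.41ms=3/2b
3) 2950.82ms=3b +2950.82ms=3b
Σ=6b of 6 (61bpm 3/4) — PASS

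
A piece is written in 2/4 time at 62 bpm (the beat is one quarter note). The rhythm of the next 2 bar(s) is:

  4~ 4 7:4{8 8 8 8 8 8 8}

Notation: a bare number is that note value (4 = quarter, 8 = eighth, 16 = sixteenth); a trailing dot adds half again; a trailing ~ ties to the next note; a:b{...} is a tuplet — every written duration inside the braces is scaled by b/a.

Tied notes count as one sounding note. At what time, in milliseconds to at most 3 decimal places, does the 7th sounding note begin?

1. 0.0ms @ 0 + 1935.484ms (2)
2. 1935.484ms @ 2 + 276.498ms (2/7)
3. 2211.982ms @ 16/7 + 276.498ms (2/7)
4. 2488.479ms @ 18/7 + 276.498ms (2/7)
5. 2764.977ms @ 20/7 + 276.498ms (2/7)
6. 3041.475ms @ 22/7 + 276.498ms (2/7)
7. 3317.972ms @ 24/7 + 276.498ms (2/7)
8. 3594.47ms @ 26/7 + 276.498ms (2/7)

note 7 onset = 24/7b = 3317.972ms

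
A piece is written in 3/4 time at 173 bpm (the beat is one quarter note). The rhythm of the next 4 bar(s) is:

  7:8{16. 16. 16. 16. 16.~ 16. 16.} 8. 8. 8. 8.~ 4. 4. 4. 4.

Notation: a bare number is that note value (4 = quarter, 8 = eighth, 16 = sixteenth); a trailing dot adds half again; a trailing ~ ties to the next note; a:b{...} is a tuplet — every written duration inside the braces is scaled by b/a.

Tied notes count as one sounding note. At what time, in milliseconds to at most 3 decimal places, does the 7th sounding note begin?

note 7 onset = 3b = 1040.462ms

1. 0.0ms @ 0 + 148.637ms (3/7)
2. 148.637ms @ 3/7 + 148.637ms (3/7)
3. 297.275ms @ 6/7 + 148.637ms (3/7)
4. 445.912ms @ 9/7 + 148.637ms (3/7)
5. 594.55ms @ 12/7 + 297.275ms (6/7)
6. 891.825ms @ 18/7 + 148.637ms (3/7)
7. 1040.462ms @ 3 + 260.116ms (3/4)
8. 1300.578ms @ 15/4 + 260.116ms (3/4)
9. 1560.694ms @ 9/2 + 260.116ms (3/4)
10. 1820.809ms @ 21/4 + 780.347ms (9/4)
11. 2601.156ms @ 15/2 + 520.231ms (3/2)
12. 3121.387ms @ 9 + 520.231ms (3/2)
13. 3641.618ms @ 21/2 + 520.231ms (3/2)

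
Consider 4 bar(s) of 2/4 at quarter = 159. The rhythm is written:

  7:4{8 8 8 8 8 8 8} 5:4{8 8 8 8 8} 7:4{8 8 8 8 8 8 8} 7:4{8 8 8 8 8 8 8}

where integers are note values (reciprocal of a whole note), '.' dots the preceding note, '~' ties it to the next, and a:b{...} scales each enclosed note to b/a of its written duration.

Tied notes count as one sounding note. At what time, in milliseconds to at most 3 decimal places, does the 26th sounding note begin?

1. 0.0ms @ 0 + 107.817ms (2/7)
2. 107.817ms @ 2/7 + 107.817ms (2/7)
3. 215.633ms @ 4/7 + 107.817ms (2/7)
4. 323.45ms @ 6/7 + 107.817ms (2/7)
5. 431.267ms @ 8/7 + 107.817ms (2/7)
6. 539.084ms @ 10/7 + 107.817ms (2/7)
7. 646.9ms @ 12/7 + 107.817ms (2/7)
8. 754.717ms @ 2 + 150.943ms (2/5)
9. 905.66ms @ 12/5 + 150.943ms (2/5)
10. 1056.604ms @ 14/5 + 150.943ms (2/5)
11. 1207.547ms @ 16/5 + 150.943ms (2/5)
12. 1358.491ms @ 18/5 + 150.943ms (2/5)
13. 1509.434ms @ 4 + 107.817ms (2/7)
14. 1617.251ms @ 30/7 + 107.817ms (2/7)
15. 1725.067ms @ 32/7 + 107.817ms (2/7)
16. 1832.884ms @ 34/7 + 107.817ms (2/7)
17. 1940.701ms @ 36/7 + 107.817ms (2/7)
18. 2048.518ms @ 38/7 + 107.817ms (2/7)
19. 2156.334ms @ 40/7 + 107.817ms (2/7)
20. 2264.151ms @ 6 + 107.817ms (2/7)
21. 2371.968ms @ 44/7 + 107.817ms (2/7)
22. 2479.784ms @ 46/7 + 107.817ms (2/7)
23. 2587.601ms @ 48/7 + 107.817ms (2/7)
24. 2695.418ms @ 50/7 + 107.817ms (2/7)
25. 2803.235ms @ 52/7 + 107.817ms (2/7)
26. 2911.051ms @ 54/7 + 107.817ms (2/7)

note 26 onset = 54/7b = 2911.051ms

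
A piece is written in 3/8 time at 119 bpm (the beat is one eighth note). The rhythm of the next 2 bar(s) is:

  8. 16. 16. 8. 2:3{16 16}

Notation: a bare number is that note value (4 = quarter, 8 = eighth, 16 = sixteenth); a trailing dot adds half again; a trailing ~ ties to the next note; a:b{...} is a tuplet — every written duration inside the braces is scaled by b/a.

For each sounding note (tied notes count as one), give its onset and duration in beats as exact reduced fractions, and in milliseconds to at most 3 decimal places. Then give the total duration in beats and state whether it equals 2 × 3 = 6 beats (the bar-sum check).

1) 0.0ms=0b +756.303ms=3/2b
2) 756.303ms=3/2b +378.151ms=3/4b
3) 1134.454ms=9/4b +378.151ms=3/4b
4) 1512.605ms=3b +756.303ms=3/2b
5) 2268.908ms=9/2b +378.151ms=3/4b
6) 2647.059ms=21/4b +378.151ms=3/4b
Σ=6b of 6 (119bpm 3/8) — PASS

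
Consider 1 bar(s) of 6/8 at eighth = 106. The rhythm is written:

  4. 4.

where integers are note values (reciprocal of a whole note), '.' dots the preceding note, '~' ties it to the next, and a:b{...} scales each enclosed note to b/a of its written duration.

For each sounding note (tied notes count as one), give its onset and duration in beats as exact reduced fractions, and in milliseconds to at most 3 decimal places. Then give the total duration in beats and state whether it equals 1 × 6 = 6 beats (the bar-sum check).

1) 0.0ms=0b +1698.113ms=3b
2) 1698.113ms=3b +1698.113ms=3b
Σ=6b of 6 (106bpm 6/8) — PASS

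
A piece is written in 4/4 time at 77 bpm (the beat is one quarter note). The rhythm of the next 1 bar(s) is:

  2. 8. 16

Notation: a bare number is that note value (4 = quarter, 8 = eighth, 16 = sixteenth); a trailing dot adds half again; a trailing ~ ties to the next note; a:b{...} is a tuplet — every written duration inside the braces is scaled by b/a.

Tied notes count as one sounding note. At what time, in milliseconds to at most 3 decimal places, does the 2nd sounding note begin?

1. 0.0ms @ 0 + 2337.662ms (3)
2. 2337.662ms @ 3 + 584.416ms (3/4)
3. 2922.078ms @ 15/4 + 194.805ms (1/4)

note 2 onset = 3b = 2337.662ms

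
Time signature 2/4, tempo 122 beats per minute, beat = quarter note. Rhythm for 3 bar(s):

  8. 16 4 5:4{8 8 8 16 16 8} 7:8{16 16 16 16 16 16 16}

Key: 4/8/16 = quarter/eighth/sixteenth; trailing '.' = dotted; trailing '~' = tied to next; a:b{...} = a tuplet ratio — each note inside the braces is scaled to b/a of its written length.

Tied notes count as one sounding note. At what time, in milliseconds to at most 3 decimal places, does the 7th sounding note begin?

1. 0.0ms @ 0 + 368.852ms (3/4)
2. 368.852ms @ 3/4 + 122.951ms (1/4)
3. 491.803ms @ 1 + 491.803ms (1)
4. 983.607ms @ 2 + 196.721ms (2/5)
5. 1180.328ms @ 12/5 + 196.721ms (2/5)
6. 1377.049ms @ 14/5 + 196.721ms (2/5)
7. 1573.77ms @ 16/5 + 98.361ms (1/5)
8. 1672.131ms @ 17/5 + 98.361ms (1/5)
9. 1770.492ms @ 18/5 + 196.721ms (2/5)
10. 1967.213ms @ 4 + 140.515ms (2/7)
11. 2107.728ms @ 30/7 + 140.515ms (2/7)
12. 2248.244ms @ 32/7 + 140.515ms (2/7)
13. 2388.759ms @ 34/7 + 140.515ms (2/7)
14. 2529.274ms @ 36/7 + 140.515ms (2/7)
15. 2669.789ms @ 38/7 + 140.515ms (2/7)
16. 2810.304ms @ 40/7 + 140.515ms (2/7)

note 7 onset = 16/5b = 1573.77ms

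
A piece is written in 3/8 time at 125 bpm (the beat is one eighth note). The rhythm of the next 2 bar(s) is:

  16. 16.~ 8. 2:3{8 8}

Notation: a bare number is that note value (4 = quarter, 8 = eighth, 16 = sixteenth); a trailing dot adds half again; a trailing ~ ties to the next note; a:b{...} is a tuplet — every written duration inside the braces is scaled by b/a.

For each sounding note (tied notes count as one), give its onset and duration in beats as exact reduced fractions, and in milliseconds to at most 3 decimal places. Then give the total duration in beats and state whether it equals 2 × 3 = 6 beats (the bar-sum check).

1) 0.0ms=0b +360.0ms=3/4b
2) 360.0ms=3/4b +1080.0ms=9/4b
3) 1440.0ms=3b +720.0ms=3/2b
4) 2160.0ms=9/2b +720.0ms=3/2b
Σ=6b of 6 (125bpm 3/8) — PASS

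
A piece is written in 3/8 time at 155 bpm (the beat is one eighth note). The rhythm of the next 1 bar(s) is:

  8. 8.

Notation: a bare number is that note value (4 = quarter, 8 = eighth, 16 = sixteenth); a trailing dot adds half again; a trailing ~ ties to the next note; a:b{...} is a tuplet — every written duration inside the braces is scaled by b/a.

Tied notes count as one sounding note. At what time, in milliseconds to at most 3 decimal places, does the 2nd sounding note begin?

1. 0.0ms @ 0 + 580.645ms (3/2)
2. 580.645ms @ 3/2 + 580.645ms (3/2)

note 2 onset = 3/2b = 580.645ms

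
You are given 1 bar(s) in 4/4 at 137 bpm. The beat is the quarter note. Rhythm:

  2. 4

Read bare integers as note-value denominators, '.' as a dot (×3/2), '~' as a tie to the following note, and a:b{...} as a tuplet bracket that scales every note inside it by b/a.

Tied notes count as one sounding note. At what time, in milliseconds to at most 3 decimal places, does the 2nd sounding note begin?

note 2 onset = 3b = 1313.869ms

1. 0.0ms @ 0 + 1313.869ms (3)
2. 1313.869ms @ 3 + 437.956ms (1)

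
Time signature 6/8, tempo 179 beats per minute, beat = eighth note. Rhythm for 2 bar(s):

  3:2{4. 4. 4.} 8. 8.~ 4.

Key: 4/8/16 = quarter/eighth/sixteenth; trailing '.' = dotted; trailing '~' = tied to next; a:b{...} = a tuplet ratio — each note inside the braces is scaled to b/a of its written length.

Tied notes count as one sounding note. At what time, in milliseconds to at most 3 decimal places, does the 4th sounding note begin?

1. 0.0ms @ 0 + 670.391ms (2)
2. 670.391ms @ 2 + 670.391ms (2)
3. 1340.782ms @ 4 + 670.391ms (2)
4. 2011.173ms @ 6 + 502.793ms (3/2)
5. 2513.966ms @ 15/2 + 1508.38ms (9/2)

note 4 onset = 6b = 2011.173ms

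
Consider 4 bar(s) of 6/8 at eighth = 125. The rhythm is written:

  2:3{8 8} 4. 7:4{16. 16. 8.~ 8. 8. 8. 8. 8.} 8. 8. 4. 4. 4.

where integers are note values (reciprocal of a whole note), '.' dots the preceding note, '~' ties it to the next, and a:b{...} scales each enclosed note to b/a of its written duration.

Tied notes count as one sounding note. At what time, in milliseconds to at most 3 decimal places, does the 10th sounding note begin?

1. 0.0ms @ 0 + 720.0ms (3/2)
2. 720.0ms @ 3/2 + 720.0ms (3/2)
3. 1440.0ms @ 3 + 1440.0ms (3)
4. 2880.0ms @ 6 + 205.714ms (3/7)
5. 3085.714ms @ 45/7 + 205.714ms (3/7)
6. 3291.429ms @ 48/7 + 822.857ms (12/7)
7. 4114.286ms @ 60/7 + 411.429ms (6/7)
8. 4525.714ms @ 66/7 + 411.429ms (6/7)
9. 4937.143ms @ 72/7 + 411.429ms (6/7)
10. 5348.571ms @ 78/7 + 411.429ms (6/7)
11. 5760.0ms @ 12 + 720.0ms (3/2)
12. 6480.0ms @ 27/2 + 720.0ms (3/2)
13. 7200.0ms @ 15 + 1440.0ms (3)
14. 8640.0ms @ 18 + 1440.0ms (3)
15. 10080.0ms @ 21 + 1440.0ms (3)

note 10 onset = 78/7b = 5348.571ms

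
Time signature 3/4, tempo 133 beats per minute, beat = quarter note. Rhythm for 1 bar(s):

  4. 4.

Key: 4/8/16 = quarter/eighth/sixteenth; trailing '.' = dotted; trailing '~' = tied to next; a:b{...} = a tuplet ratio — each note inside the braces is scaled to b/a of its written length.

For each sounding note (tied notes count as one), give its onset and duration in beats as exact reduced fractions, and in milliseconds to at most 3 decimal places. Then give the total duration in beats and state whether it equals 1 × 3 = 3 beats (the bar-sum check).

1) 0.0ms=0b +676.692ms=3/2b
2) 676.692ms=3/2b +676.692ms=3/2b
Σ=3b of 3 (133bpm 3/4) — PASS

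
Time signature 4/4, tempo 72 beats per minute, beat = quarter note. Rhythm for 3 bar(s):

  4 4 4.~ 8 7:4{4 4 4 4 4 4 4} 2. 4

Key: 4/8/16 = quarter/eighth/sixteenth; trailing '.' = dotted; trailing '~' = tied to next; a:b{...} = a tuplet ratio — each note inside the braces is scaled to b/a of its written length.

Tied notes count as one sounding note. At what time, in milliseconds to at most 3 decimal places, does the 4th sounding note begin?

note 4 onset = 4b = 3333.333ms

1. 0.0ms @ 0 + 833.333ms (1)
2. 833.333ms @ 1 + 833.333ms (1)
3. 1666.667ms @ 2 + 1666.667ms (2)
4. 3333.333ms @ 4 + 476.19ms (4/7)
5. 3809.524ms @ 32/7 + 476.19ms (4/7)
6. 4285.714ms @ 36/7 + 476.19ms (4/7)
7. 4761.905ms @ 40/7 + 476.19ms (4/7)
8. 5238.095ms @ 44/7 + 476.19ms (4/7)
9. 5714.286ms @ 48/7 + 476.19ms (4/7)
10. 6190.476ms @ 52/7 + 476.19ms (4/7)
11. 6666.667ms @ 8 + 2500.0ms (3)
12. 9166.667ms @ 11 + 833.333ms (1)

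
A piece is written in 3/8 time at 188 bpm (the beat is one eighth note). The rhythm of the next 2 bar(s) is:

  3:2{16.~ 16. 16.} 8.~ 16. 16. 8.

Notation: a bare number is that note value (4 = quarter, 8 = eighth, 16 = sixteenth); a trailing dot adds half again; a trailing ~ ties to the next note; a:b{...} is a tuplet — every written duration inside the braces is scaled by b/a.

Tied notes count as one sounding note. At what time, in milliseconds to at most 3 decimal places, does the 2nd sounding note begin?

note 2 onset = 1b = 319.149ms

1. 0.0ms @ 0 + 319.149ms (1)
2. 319.149ms @ 1 + 159.574ms (1/2)
3. 478.723ms @ 3/2 + 718.085ms (9/4)
4. 1196.809ms @ 15/4 + 239.362ms (3/4)
5. 1436.17ms @ 9/2 + 478.723ms (3/2)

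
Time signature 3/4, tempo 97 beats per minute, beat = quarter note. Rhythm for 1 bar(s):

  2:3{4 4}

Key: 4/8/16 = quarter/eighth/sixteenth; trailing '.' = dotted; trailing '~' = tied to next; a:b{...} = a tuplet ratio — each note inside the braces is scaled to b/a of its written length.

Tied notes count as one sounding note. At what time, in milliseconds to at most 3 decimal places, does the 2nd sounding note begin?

note 2 onset = 3/2b = 927.835ms

1. 0.0ms @ 0 + 927.835ms (3/2)
2. 927.835ms @ 3/2 + 927.835ms (3/2)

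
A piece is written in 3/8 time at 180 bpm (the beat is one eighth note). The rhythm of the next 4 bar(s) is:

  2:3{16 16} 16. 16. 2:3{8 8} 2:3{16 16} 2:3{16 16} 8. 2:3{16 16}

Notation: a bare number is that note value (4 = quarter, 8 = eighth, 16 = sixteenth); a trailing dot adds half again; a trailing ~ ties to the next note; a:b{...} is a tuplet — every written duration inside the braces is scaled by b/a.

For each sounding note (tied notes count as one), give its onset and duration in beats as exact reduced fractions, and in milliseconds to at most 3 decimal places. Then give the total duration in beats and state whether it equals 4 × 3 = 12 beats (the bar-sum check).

1) 0.0ms=0b +250.0ms=3/4b
2) 250.0ms=3/4b +250.0ms=3/4b
3) 500.0ms=3/2b +250.0ms=3/4b
4) 750.0ms=9/4b +250.0ms=3/4b
5) 1000.0ms=3b +500.0ms=3/2b
6) 1500.0ms=9/2b +500.0ms=3/2b
7) 2000.0ms=6b +250.0ms=3/4b
8) 2250.0ms=27/4b +250.0ms=3/4b
9) 2500.0ms=15/2b +250.0ms=3/4b
10) 2750.0ms=33/4b +250.0ms=3/4b
11) 3000.0ms=9b +500.0ms=3/2b
12) 3500.0ms=21/2b +250.0ms=3/4b
13) 3750.0ms=45/4b +250.0ms=3/4b
Σ=12b of 12 (180bpm 3/8) — PASS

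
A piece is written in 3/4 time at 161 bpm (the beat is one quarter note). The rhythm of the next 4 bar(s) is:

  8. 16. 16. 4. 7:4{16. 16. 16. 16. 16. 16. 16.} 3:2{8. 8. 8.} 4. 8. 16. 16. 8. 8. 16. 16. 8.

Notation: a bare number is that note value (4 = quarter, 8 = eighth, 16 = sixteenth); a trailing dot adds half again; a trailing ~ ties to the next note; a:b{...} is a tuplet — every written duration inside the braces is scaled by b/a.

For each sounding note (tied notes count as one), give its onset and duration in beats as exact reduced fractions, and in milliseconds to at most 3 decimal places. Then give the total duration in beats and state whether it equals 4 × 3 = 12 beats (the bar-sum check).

1) 0.0ms=0b +279.503ms=3/4b
2) 279.503ms=3/4b +139.752ms=3/8b
3) 419.255ms=9/8b +139.752ms=3/8b
4) 559.006ms=3/2b +559.006ms=3/2b
5) 1118.012ms=3b +79.858ms=3/14b
6) 1197.87ms=45/14b +79.858ms=3/14b
7) 1277.728ms=24/7b +79.858ms=3/14b
8) 1357.587ms=51/14b +79.858ms=3/14b
9) 1437.445ms=27/7b +79.858ms=3/14b
10) 1517.303ms=57/14b +79.858ms=3/14b
11) 1597.161ms=30/7b +79.858ms=3/14b
12) 1677.019ms=9/2b +186.335ms=1/2b
13) 1863.354ms=5b +186.335ms=1/2b
14) 2049.689ms=11/2b +186.335ms=1/2b
15) 2236.025ms=6b +559.006ms=3/2b
16) 2795.031ms=15/2b +279.503ms=3/4b
17) 3074.534ms=33/4b +139.752ms=3/8b
18) 3214.286ms=69/8b +139.752ms=3/8b
19) 3354.037ms=9b +279.503ms=3/4b
20) 3633.54ms=39/4b +279.503ms=3/4b
21) 3913.043ms=21/2b +139.752ms=3/8b
22) 4052.795ms=87/8b +139.752ms=3/8b
23) 4192.547ms=45/4b +279.503ms=3/4b
Σ=12b of 12 (161bpm 3/4) — PASS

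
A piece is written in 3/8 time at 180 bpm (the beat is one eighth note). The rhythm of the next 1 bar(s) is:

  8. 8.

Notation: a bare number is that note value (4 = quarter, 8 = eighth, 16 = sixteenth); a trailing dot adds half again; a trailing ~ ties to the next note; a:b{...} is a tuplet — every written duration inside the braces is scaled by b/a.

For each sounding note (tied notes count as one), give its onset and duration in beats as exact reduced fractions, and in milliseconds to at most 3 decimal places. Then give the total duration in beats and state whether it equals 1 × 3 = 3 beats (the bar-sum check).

1) 0.0ms=0b +500.0ms=3/2b
2) 500.0ms=3/2b +500.0ms=3/2b
Σ=3b of 3 (180bpm 3/8) — PASS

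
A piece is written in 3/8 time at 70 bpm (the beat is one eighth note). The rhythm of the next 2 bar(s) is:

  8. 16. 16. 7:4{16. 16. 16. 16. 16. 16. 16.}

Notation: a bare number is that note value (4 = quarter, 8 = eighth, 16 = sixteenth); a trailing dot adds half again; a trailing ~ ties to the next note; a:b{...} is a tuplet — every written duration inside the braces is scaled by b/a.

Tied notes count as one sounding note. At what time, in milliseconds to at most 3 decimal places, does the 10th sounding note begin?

note 10 onset = 39/7b = 4775.51ms

1. 0.0ms @ 0 + 1285.714ms (3/2)
2. 1285.714ms @ 3/2 + 642.857ms (3/4)
3. 1928.571ms @ 9/4 + 642.857ms (3/4)
4. 2571.429ms @ 3 + 367.347ms (3/7)
5. 2938.776ms @ 24/7 + 367.347ms (3/7)
6. 3306.122ms @ 27/7 + 367.347ms (3/7)
7. 3673.469ms @ 30/7 + 367.347ms (3/7)
8. 4040.816ms @ 33/7 + 367.347ms (3/7)
9. 4408.163ms @ 36/7 + 367.347ms (3/7)
10. 4775.51ms @ 39/7 + 367.347ms (3/7)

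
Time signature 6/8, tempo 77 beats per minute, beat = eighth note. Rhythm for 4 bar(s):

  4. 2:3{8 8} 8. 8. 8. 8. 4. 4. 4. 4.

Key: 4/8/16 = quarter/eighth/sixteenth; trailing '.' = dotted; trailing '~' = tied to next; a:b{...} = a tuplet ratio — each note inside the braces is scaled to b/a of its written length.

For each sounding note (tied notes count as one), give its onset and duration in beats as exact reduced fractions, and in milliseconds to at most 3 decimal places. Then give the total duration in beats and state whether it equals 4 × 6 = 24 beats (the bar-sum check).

1) 0.0ms=0b +2337.662ms=3b
2) 2337.662ms=3b +1168.831ms=3/2b
3) 3506.494ms=9/2b +1168.831ms=3/2b
4) 4675.325ms=6b +1168.831ms=3/2b
5) 5844.156ms=15/2b +1168.831ms=3/2b
6) 7012.987ms=9b +1168.831ms=3/2b
7) 8181.818ms=21/2b +1168.831ms=3/2b
8) 9350.649ms=12b +2337.662ms=3b
9) 11688.312ms=15b +2337.662ms=3b
10) 14025.974ms=18b +2337.662ms=3b
11) 16363.636ms=21b +2337.662ms=3b
Σ=24b of 24 (77bpm 6/8) — PASS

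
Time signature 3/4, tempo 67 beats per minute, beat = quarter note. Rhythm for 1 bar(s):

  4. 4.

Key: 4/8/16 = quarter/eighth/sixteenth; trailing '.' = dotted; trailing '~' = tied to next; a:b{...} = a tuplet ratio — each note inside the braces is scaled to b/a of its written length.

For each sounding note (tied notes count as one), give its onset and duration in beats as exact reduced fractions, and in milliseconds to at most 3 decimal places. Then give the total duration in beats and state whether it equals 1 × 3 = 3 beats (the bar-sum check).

1) 0.0ms=0b +1343.284ms=3/2b
2) 1343.284ms=3/2b +1343.284ms=3/2b
Σ=3b of 3 (67bpm 3/4) — PASS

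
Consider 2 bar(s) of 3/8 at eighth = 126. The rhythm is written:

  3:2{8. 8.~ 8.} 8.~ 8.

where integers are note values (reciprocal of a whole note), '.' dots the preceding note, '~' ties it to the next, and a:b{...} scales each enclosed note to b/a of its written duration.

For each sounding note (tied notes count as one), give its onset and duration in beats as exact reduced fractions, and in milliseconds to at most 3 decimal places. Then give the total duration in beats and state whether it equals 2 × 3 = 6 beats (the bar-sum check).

1) 0.0ms=0b +476.19ms=1b
2) 476.19ms=1b +952.381ms=2b
3) 1428.571ms=3b +1428.571ms=3b
Σ=6b of 6 (126bpm 3/8) — PASS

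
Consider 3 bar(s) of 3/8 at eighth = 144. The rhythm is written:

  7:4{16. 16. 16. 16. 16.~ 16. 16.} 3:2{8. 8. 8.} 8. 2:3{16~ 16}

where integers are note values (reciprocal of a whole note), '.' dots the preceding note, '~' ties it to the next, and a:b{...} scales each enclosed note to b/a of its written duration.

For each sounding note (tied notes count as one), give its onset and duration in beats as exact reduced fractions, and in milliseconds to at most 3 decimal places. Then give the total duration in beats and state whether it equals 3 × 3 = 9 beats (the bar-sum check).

1) 0.0ms=0b +178.571ms=3/7b
2) 178.571ms=3/7b +178.571ms=3/7b
3) 357.143ms=6/7b +178.571ms=3/7b
4) 535.714ms=9/7b +178.571ms=3/7b
5) 714.286ms=12/7b +357.143ms=6/7b
6) 1071.429ms=18/7b +178.571ms=3/7b
7) 1250.0ms=3b +416.667ms=1b
8) 1666.667ms=4b +416.667ms=1b
9) 2083.333ms=5b +416.667ms=1b
10) 2500.0ms=6b +625.0ms=3/2b
11) 3125.0ms=15/2b +625.0ms=3/2b
Σ=9b of 9 (144bpm 3/8) — PASS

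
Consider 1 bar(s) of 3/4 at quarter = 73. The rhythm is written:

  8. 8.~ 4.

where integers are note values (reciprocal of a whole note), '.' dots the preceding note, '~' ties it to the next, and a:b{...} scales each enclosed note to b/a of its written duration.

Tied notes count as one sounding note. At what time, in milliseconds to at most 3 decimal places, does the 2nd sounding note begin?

note 2 onset = 3/4b = 616.438ms

1. 0.0ms @ 0 + 616.438ms (3/4)
2. 616.438ms @ 3/4 + 1849.315ms (9/4)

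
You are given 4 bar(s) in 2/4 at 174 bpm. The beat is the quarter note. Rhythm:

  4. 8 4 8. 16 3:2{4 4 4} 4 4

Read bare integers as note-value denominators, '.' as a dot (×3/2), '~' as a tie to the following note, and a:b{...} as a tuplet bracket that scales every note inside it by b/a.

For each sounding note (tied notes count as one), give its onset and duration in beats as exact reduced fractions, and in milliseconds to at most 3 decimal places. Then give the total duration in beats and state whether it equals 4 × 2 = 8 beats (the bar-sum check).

1) 0.0ms=0b +517.241ms=3/2b
2) 517.241ms=3/2b +172.414ms=1/2b
3) 689.655ms=2b +344.828ms=1b
4) 1034.483ms=3b +258.621ms=3/4b
5) 1293.103ms=15/4b +86.207ms=1/4b
6) 1379.31ms=4b +229.885ms=2/3b
7) 1609.195ms=14/3b +229.885ms=2/3b
8) 1839.08ms=16/3b +229.885ms=2/3b
9) 2068.966ms=6b +344.828ms=1b
10) 2413.793ms=7b +344.828ms=1b
Σ=8b of 8 (174bpm 2/4) — PASS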